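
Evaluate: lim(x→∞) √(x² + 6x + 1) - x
This is an ∞-∞ indeterminate form.

Combine fractions or rationalize to convert ∞-∞ to 0/0 form:
  lim(x→∞) √(x² + 6x + 1) - x = 3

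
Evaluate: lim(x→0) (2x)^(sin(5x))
This is an exponential indeterminate form.

For exponential indeterminate forms, take the natural log:
  Let L = lim(x→0) (2x)^(sin(5x))
  Then ln(L) = lim(x→0) [exponent × ln(base)]
  Evaluate using L'Hôpital or standard limits, then exponentiate.
  L = 1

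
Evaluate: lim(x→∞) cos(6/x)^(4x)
This is an exponential indeterminate form.

For exponential indeterminate forms, take the natural log:
  Let L = lim(x→∞) cos(6/x)^(4x)
  Then ln(L) = lim(x→∞) [exponent × ln(base)]
  Evaluate using L'Hôpital or standard limits, then exponentiate.
  L = 1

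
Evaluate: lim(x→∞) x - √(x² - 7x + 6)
This is an ∞-∞ indeterminate form.

Combine fractions or rationalize to convert ∞-∞ to 0/0 form:
  lim(x→∞) x - √(x² - 7x + 6) = 7/2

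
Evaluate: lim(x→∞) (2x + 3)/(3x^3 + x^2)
This is an ∞/∞ indeterminate form.

Apply L'Hôpital's rule: differentiate numerator and denominator separately.
  f(x) = 2·x + 3   ⇒   f'(x) = 2
  g(x) = 3·x^3 + x^2   ⇒   g'(x) = 9·x^2 + 2·x
  lim(x→∞) f'(x)/g'(x) = lim(x→∞) (2)/(9·x^2 + 2·x)
  = 0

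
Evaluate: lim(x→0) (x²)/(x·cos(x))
This is a 0/0 indeterminate form.

Apply L'Hôpital's rule: differentiate numerator and denominator separately.
  f(x) = x^2   ⇒   f'(x) = 2·x
  g(x) = x·cos(x)   ⇒   g'(x) = -x·sin(x) + cos(x)
  lim(x→0) f'(x)/g'(x) = lim(x→0) (2·x)/(-x·sin(x) + cos(x))
  = 0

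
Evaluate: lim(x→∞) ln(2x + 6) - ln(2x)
This is an ∞-∞ indeterminate form.

Combine fractions or rationalize to convert ∞-∞ to 0/0 form:
  lim(x→∞) ln(2x + 6) - ln(2x) = 0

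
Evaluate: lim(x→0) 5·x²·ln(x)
This is a 0·∞ indeterminate form.

Rewrite 0·∞ as a quotient (0/0 or ∞/∞ form), then apply L'Hôpital's rule:
  lim(x→0) 5·x²·ln(x) = 0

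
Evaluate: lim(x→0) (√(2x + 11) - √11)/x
This is a standard limit.

Factor or rationalize the expression:
  lim(x→0) (√(2x + 11) - √11)/x = sqrt(11)/11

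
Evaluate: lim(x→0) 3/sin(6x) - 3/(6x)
This is an ∞-∞ indeterminate form.

Combine fractions or rationalize to convert ∞-∞ to 0/0 form:
  lim(x→0) 3/sin(6x) - 3/(6x) = 0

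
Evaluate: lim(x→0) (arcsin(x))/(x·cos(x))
This is a 0/0 indeterminate form.

Apply L'Hôpital's rule: differentiate numerator and denominator separately.
  f(x) = asin(x)   ⇒   f'(x) = 1/sqrt(1 - x^2)
  g(x) = x·cos(x)   ⇒   g'(x) = -x·sin(x) + cos(x)
  lim(x→0) f'(x)/g'(x) = lim(x→0) (1/sqrt(1 - x^2))/(-x·sin(x) + cos(x))
  = 1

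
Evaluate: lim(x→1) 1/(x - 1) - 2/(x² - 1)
This is an ∞-∞ indeterminate form.

Combine fractions or rationalize to convert ∞-∞ to 0/0 form:
  lim(x→1) 1/(x - 1) - 2/(x² - 1) = 1/2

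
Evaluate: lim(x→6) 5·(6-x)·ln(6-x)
This is a 0·∞ indeterminate form.

Rewrite 0·∞ as a quotient (0/0 or ∞/∞ form), then apply L'Hôpital's rule:
  lim(x→6) 5·(6-x)·ln(6-x) = 0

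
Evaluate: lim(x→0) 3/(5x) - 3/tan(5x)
This is an ∞-∞ indeterminate form.

Combine fractions or rationalize to convert ∞-∞ to 0/0 form:
  lim(x→0) 3/(5x) - 3/tan(5x) = 0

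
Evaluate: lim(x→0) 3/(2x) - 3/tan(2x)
This is an ∞-∞ indeterminate form.

Combine fractions or rationalize to convert ∞-∞ to 0/0 form:
  lim(x→0) 3/(2x) - 3/tan(2x) = 0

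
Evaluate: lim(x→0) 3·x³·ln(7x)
This is a 0·∞ indeterminate form.

Rewrite 0·∞ as a quotient (0/0 or ∞/∞ form), then apply L'Hôpital's rule:
  lim(x→0) 3·x³·ln(7x) = 0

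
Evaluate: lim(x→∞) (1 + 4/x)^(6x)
This is an exponential indeterminate form.

For exponential indeterminate forms, take the natural log:
  Let L = lim(x→∞) (1 + 4/x)^(6x)
  Then ln(L) = lim(x→∞) [exponent × ln(base)]
  Evaluate using L'Hôpital or standard limits, then exponentiate.
  L = e^(24)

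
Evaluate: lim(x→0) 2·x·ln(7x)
This is a 0·∞ indeterminate form.

Rewrite 0·∞ as a quotient (0/0 or ∞/∞ form), then apply L'Hôpital's rule:
  lim(x→0) 2·x·ln(7x) = 0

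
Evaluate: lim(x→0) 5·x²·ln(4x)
This is a 0·∞ indeterminate form.

Rewrite 0·∞ as a quotient (0/0 or ∞/∞ form), then apply L'Hôpital's rule:
  lim(x→0) 5·x²·ln(4x) = 0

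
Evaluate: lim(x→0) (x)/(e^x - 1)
This is a 0/0 indeterminate form.

Apply L'Hôpital's rule: differentiate numerator and denominator separately.
  f(x) = x   ⇒   f'(x) = 1
  g(x) = e^(x) - 1   ⇒   g'(x) = e^(x)
  lim(x→0) f'(x)/g'(x) = lim(x→0) (1)/(e^(x))
  = 1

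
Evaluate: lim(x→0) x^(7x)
This is an exponential indeterminate form.

For exponential indeterminate forms, take the natural log:
  Let L = lim(x→0) x^(7x)
  Then ln(L) = lim(x→0) [exponent × ln(base)]
  Evaluate using L'Hôpital or standard limits, then exponentiate.
  L = 1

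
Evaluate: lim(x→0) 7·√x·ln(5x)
This is a 0·∞ indeterminate form.

Rewrite 0·∞ as a quotient (0/0 or ∞/∞ form), then apply L'Hôpital's rule:
  lim(x→0) 7·√x·ln(5x) = 0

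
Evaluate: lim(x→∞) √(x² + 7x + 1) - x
This is an ∞-∞ indeterminate form.

Combine fractions or rationalize to convert ∞-∞ to 0/0 form:
  lim(x→∞) √(x² + 7x + 1) - x = 7/2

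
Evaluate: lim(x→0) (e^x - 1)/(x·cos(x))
This is a 0/0 indeterminate form.

Apply L'Hôpital's rule: differentiate numerator and denominator separately.
  f(x) = e^(x) - 1   ⇒   f'(x) = e^(x)
  g(x) = x·cos(x)   ⇒   g'(x) = -x·sin(x) + cos(x)
  lim(x→0) f'(x)/g'(x) = lim(x→0) (e^(x))/(-x·sin(x) + cos(x))
  = 1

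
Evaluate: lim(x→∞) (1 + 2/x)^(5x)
This is an exponential indeterminate form.

For exponential indeterminate forms, take the natural log:
  Let L = lim(x→∞) (1 + 2/x)^(5x)
  Then ln(L) = lim(x→∞) [exponent × ln(base)]
  Evaluate using L'Hôpital or standard limits, then exponentiate.
  L = e^(10)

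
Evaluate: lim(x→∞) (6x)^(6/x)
This is an exponential indeterminate form.

For exponential indeterminate forms, take the natural log:
  Let L = lim(x→∞) (6x)^(6/x)
  Then ln(L) = lim(x→∞) [exponent × ln(base)]
  Evaluate using L'Hôpital or standard limits, then exponentiate.
  L = 1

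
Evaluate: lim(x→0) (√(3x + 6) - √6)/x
This is a standard limit.

Factor or rationalize the expression:
  lim(x→0) (√(3x + 6) - √6)/x = sqrt(6)/4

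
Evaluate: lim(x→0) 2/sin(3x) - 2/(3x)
This is an ∞-∞ indeterminate form.

Combine fractions or rationalize to convert ∞-∞ to 0/0 form:
  lim(x→0) 2/sin(3x) - 2/(3x) = 0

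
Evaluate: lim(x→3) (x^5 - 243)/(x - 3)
This is a standard limit.

Factor or rationalize the expression:
  lim(x→3) (x^5 - 243)/(x - 3) = 405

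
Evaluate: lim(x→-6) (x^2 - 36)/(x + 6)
This is a standard limit.

Factor or rationalize the expression:
  lim(x→-6) (x^2 - 36)/(x + 6) = -12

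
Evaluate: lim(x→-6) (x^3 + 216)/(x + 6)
This is a standard limit.

Factor or rationalize the expression:
  lim(x→-6) (x^3 + 216)/(x + 6) = 108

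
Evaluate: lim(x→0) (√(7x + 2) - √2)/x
This is a standard limit.

Factor or rationalize the expression:
  lim(x→0) (√(7x + 2) - √2)/x = 7·sqrt(2)/4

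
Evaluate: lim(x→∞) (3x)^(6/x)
This is an exponential indeterminate form.

For exponential indeterminate forms, take the natural log:
  Let L = lim(x→∞) (3x)^(6/x)
  Then ln(L) = lim(x→∞) [exponent × ln(base)]
  Evaluate using L'Hôpital or standard limits, then exponentiate.
  L = 1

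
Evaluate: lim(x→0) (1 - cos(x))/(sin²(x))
This is a 0/0 indeterminate form.

Apply L'Hôpital's rule: differentiate numerator and denominator separately.
  f(x) = 1 - cos(x)   ⇒   f'(x) = sin(x)
  g(x) = sin(x)^2   ⇒   g'(x) = 2·sin(x)·cos(x)
  lim(x→0) f'(x)/g'(x) = lim(x→0) (sin(x))/(2·sin(x)·cos(x))
  = 1/2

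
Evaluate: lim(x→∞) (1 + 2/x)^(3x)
This is an exponential indeterminate form.

For exponential indeterminate forms, take the natural log:
  Let L = lim(x→∞) (1 + 2/x)^(3x)
  Then ln(L) = lim(x→∞) [exponent × ln(base)]
  Evaluate using L'Hôpital or standard limits, then exponentiate.
  L = e^(6)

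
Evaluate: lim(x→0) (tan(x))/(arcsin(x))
This is a 0/0 indeterminate form.

Apply L'Hôpital's rule: differentiate numerator and denominator separately.
  f(x) = tan(x)   ⇒   f'(x) = tan(x)^2 + 1
  g(x) = asin(x)   ⇒   g'(x) = 1/sqrt(1 - x^2)
  lim(x→0) f'(x)/g'(x) = lim(x→0) (tan(x)^2 + 1)/(1/sqrt(1 - x^2))
  = 1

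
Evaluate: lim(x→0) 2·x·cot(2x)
This is a 0·∞ indeterminate form.

Rewrite 0·∞ as a quotient (0/0 or ∞/∞ form), then apply L'Hôpital's rule:
  lim(x→0) 2·x·cot(2x) = 1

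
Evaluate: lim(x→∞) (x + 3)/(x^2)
This is an ∞/∞ indeterminate form.

Apply L'Hôpital's rule: differentiate numerator and denominator separately.
  f(x) = x + 3   ⇒   f'(x) = 1
  g(x) = x^2   ⇒   g'(x) = 2·x
  lim(x→∞) f'(x)/g'(x) = lim(x→∞) (1)/(2·x)
  = 0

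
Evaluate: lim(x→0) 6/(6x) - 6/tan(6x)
This is an ∞-∞ indeterminate form.

Combine fractions or rationalize to convert ∞-∞ to 0/0 form:
  lim(x→0) 6/(6x) - 6/tan(6x) = 0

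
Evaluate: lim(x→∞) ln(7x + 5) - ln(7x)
This is an ∞-∞ indeterminate form.

Combine fractions or rationalize to convert ∞-∞ to 0/0 form:
  lim(x→∞) ln(7x + 5) - ln(7x) = 0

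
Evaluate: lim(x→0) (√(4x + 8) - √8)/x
This is a standard limit.

Factor or rationalize the expression:
  lim(x→0) (√(4x + 8) - √8)/x = sqrt(2)/2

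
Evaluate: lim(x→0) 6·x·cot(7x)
This is a 0·∞ indeterminate form.

Rewrite 0·∞ as a quotient (0/0 or ∞/∞ form), then apply L'Hôpital's rule:
  lim(x→0) 6·x·cot(7x) = 6/7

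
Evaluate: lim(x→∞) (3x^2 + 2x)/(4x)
This is an ∞/∞ indeterminate form.

Apply L'Hôpital's rule: differentiate numerator and denominator separately.
  f(x) = 3·x^2 + 2·x   ⇒   f'(x) = 6·x + 2
  g(x) = 4·x   ⇒   g'(x) = 4
  lim(x→∞) f'(x)/g'(x) = lim(x→∞) (6·x + 2)/(4)
  = ∞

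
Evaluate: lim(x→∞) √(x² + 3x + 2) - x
This is an ∞-∞ indeterminate form.

Combine fractions or rationalize to convert ∞-∞ to 0/0 form:
  lim(x→∞) √(x² + 3x + 2) - x = 3/2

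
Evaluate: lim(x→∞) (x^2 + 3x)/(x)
This is an ∞/∞ indeterminate form.

Apply L'Hôpital's rule: differentiate numerator and denominator separately.
  f(x) = x^2 + 3·x   ⇒   f'(x) = 2·x + 3
  g(x) = x   ⇒   g'(x) = 1
  lim(x→∞) f'(x)/g'(x) = lim(x→∞) (2·x + 3)/(1)
  = ∞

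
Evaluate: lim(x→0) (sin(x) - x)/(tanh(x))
This is a 0/0 indeterminate form.

Apply L'Hôpital's rule: differentiate numerator and denominator separately.
  f(x) = -x + sin(x)   ⇒   f'(x) = cos(x) - 1
  g(x) = tanh(x)   ⇒   g'(x) = 1 - tanh(x)^2
  lim(x→0) f'(x)/g'(x) = lim(x→0) (cos(x) - 1)/(1 - tanh(x)^2)
  = 0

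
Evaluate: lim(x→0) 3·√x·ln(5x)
This is a 0·∞ indeterminate form.

Rewrite 0·∞ as a quotient (0/0 or ∞/∞ form), then apply L'Hôpital's rule:
  lim(x→0) 3·√x·ln(5x) = 0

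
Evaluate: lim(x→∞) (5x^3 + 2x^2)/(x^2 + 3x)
This is an ∞/∞ indeterminate form.

Apply L'Hôpital's rule: differentiate numerator and denominator separately.
  f(x) = 5·x^3 + 2·x^2   ⇒   f'(x) = 15·x^2 + 4·x
  g(x) = x^2 + 3·x   ⇒   g'(x) = 2·x + 3
  lim(x→∞) f'(x)/g'(x) = lim(x→∞) (15·x^2 + 4·x)/(2·x + 3)
  = ∞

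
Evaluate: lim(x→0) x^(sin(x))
This is an exponential indeterminate form.

For exponential indeterminate forms, take the natural log:
  Let L = lim(x→0) x^(sin(x))
  Then ln(L) = lim(x→0) [exponent × ln(base)]
  Evaluate using L'Hôpital or standard limits, then exponentiate.
  L = 1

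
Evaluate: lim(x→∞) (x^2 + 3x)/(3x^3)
This is an ∞/∞ indeterminate form.

Apply L'Hôpital's rule: differentiate numerator and denominator separately.
  f(x) = x^2 + 3·x   ⇒   f'(x) = 2·x + 3
  g(x) = 3·x^3   ⇒   g'(x) = 9·x^2
  lim(x→∞) f'(x)/g'(x) = lim(x→∞) (2·x + 3)/(9·x^2)
  = 0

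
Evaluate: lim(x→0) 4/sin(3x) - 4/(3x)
This is an ∞-∞ indeterminate form.

Combine fractions or rationalize to convert ∞-∞ to 0/0 form:
  lim(x→0) 4/sin(3x) - 4/(3x) = 0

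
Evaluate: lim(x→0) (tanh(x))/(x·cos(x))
This is a 0/0 indeterminate form.

Apply L'Hôpital's rule: differentiate numerator and denominator separately.
  f(x) = tanh(x)   ⇒   f'(x) = 1 - tanh(x)^2
  g(x) = x·cos(x)   ⇒   g'(x) = -x·sin(x) + cos(x)
  lim(x→0) f'(x)/g'(x) = lim(x→0) (1 - tanh(x)^2)/(-x·sin(x) + cos(x))
  = 1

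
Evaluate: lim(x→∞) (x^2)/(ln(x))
This is an ∞/∞ indeterminate form.

Apply L'Hôpital's rule: differentiate numerator and denominator separately.
  f(x) = x^2   ⇒   f'(x) = 2·x
  g(x) = ln(x)   ⇒   g'(x) = 1/x
  lim(x→∞) f'(x)/g'(x) = lim(x→∞) (2·x)/(1/x)
  = ∞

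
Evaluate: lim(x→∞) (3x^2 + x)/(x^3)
This is an ∞/∞ indeterminate form.

Apply L'Hôpital's rule: differentiate numerator and denominator separately.
  f(x) = 3·x^2 + x   ⇒   f'(x) = 6·x + 1
  g(x) = x^3   ⇒   g'(x) = 3·x^2
  lim(x→∞) f'(x)/g'(x) = lim(x→∞) (6·x + 1)/(3·x^2)
  = 0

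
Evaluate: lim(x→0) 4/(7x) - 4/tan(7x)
This is an ∞-∞ indeterminate form.

Combine fractions or rationalize to convert ∞-∞ to 0/0 form:
  lim(x→0) 4/(7x) - 4/tan(7x) = 0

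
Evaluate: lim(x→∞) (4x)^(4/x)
This is an exponential indeterminate form.

For exponential indeterminate forms, take the natural log:
  Let L = lim(x→∞) (4x)^(4/x)
  Then ln(L) = lim(x→∞) [exponent × ln(base)]
  Evaluate using L'Hôpital or standard limits, then exponentiate.
  L = 1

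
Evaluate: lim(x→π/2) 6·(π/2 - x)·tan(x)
This is a 0·∞ indeterminate form.

Rewrite 0·∞ as a quotient (0/0 or ∞/∞ form), then apply L'Hôpital's rule:
  lim(x→π/2) 6·(π/2 - x)·tan(x) = 6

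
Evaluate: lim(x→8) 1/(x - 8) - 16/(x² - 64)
This is an ∞-∞ indeterminate form.

Combine fractions or rationalize to convert ∞-∞ to 0/0 form:
  lim(x→8) 1/(x - 8) - 16/(x² - 64) = 1/16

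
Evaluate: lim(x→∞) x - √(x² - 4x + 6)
This is an ∞-∞ indeterminate form.

Combine fractions or rationalize to convert ∞-∞ to 0/0 form:
  lim(x→∞) x - √(x² - 4x + 6) = 2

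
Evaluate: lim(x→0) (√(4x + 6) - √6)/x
This is a standard limit.

Factor or rationalize the expression:
  lim(x→0) (√(4x + 6) - √6)/x = sqrt(6)/3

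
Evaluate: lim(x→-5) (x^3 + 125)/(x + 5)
This is a standard limit.

Factor or rationalize the expression:
  lim(x→-5) (x^3 + 125)/(x + 5) = 75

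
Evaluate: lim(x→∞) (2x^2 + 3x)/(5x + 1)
This is an ∞/∞ indeterminate form.

Apply L'Hôpital's rule: differentiate numerator and denominator separately.
  f(x) = 2·x^2 + 3·x   ⇒   f'(x) = 4·x + 3
  g(x) = 5·x + 1   ⇒   g'(x) = 5
  lim(x→∞) f'(x)/g'(x) = lim(x→∞) (4·x + 3)/(5)
  = ∞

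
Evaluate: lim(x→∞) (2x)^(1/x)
This is an exponential indeterminate form.

For exponential indeterminate forms, take the natural log:
  Let L = lim(x→∞) (2x)^(1/x)
  Then ln(L) = lim(x→∞) [exponent × ln(base)]
  Evaluate using L'Hôpital or standard limits, then exponentiate.
  L = 1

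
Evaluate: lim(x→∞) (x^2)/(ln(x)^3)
This is an ∞/∞ indeterminate form.

Apply L'Hôpital's rule: differentiate numerator and denominator separately.
  f(x) = x^2   ⇒   f'(x) = 2·x
  g(x) = ln(x)^3   ⇒   g'(x) = 3·ln(x)^2/x
  lim(x→∞) f'(x)/g'(x) = lim(x→∞) (2·x)/(3·ln(x)^2/x)
  = ∞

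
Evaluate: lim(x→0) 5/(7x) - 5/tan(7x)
This is an ∞-∞ indeterminate form.

Combine fractions or rationalize to convert ∞-∞ to 0/0 form:
  lim(x→0) 5/(7x) - 5/tan(7x) = 0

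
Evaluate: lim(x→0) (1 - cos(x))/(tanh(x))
This is a 0/0 indeterminate form.

Apply L'Hôpital's rule: differentiate numerator and denominator separately.
  f(x) = 1 - cos(x)   ⇒   f'(x) = sin(x)
  g(x) = tanh(x)   ⇒   g'(x) = 1 - tanh(x)^2
  lim(x→0) f'(x)/g'(x) = lim(x→0) (sin(x))/(1 - tanh(x)^2)
  = 0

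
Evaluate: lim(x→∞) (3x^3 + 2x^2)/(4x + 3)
This is an ∞/∞ indeterminate form.

Apply L'Hôpital's rule: differentiate numerator and denominator separately.
  f(x) = 3·x^3 + 2·x^2   ⇒   f'(x) = 9·x^2 + 4·x
  g(x) = 4·x + 3   ⇒   g'(x) = 4
  lim(x→∞) f'(x)/g'(x) = lim(x→∞) (9·x^2 + 4·x)/(4)
  = ∞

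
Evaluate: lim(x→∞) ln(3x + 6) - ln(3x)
This is an ∞-∞ indeterminate form.

Combine fractions or rationalize to convert ∞-∞ to 0/0 form:
  lim(x→∞) ln(3x + 6) - ln(3x) = 0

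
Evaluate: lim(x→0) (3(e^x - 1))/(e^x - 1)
This is a 0/0 indeterminate form.

Apply L'Hôpital's rule: differentiate numerator and denominator separately.
  f(x) = 3·e^(x) - 3   ⇒   f'(x) = 3·e^(x)
  g(x) = e^(x) - 1   ⇒   g'(x) = e^(x)
  lim(x→0) f'(x)/g'(x) = lim(x→0) (3·e^(x))/(e^(x))
  = 3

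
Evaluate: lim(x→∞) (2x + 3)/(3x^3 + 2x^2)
This is an ∞/∞ indeterminate form.

Apply L'Hôpital's rule: differentiate numerator and denominator separately.
  f(x) = 2·x + 3   ⇒   f'(x) = 2
  g(x) = 3·x^3 + 2·x^2   ⇒   g'(x) = 9·x^2 + 4·x
  lim(x→∞) f'(x)/g'(x) = lim(x→∞) (2)/(9·x^2 + 4·x)
  = 0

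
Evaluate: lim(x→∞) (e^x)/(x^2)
This is an ∞/∞ indeterminate form.

Apply L'Hôpital's rule: differentiate numerator and denominator separately.
  f(x) = e^(x)   ⇒   f'(x) = e^(x)
  g(x) = x^2   ⇒   g'(x) = 2·x
  lim(x→∞) f'(x)/g'(x) = lim(x→∞) (e^(x))/(2·x)
  = ∞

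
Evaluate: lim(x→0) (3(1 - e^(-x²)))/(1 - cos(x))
This is a 0/0 indeterminate form.

Apply L'Hôpital's rule: differentiate numerator and denominator separately.
  f(x) = 3 - 3·e^(-x^2)   ⇒   f'(x) = 6·x·e^(-x^2)
  g(x) = 1 - cos(x)   ⇒   g'(x) = sin(x)
  lim(x→0) f'(x)/g'(x) = lim(x→0) (6·x·e^(-x^2))/(sin(x))
  = 6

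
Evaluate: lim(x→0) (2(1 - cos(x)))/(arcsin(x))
This is a 0/0 indeterminate form.

Apply L'Hôpital's rule: differentiate numerator and denominator separately.
  f(x) = 2 - 2·cos(x)   ⇒   f'(x) = 2·sin(x)
  g(x) = asin(x)   ⇒   g'(x) = 1/sqrt(1 - x^2)
  lim(x→0) f'(x)/g'(x) = lim(x→0) (2·sin(x))/(1/sqrt(1 - x^2))
  = 0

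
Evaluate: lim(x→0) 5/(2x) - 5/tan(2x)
This is an ∞-∞ indeterminate form.

Combine fractions or rationalize to convert ∞-∞ to 0/0 form:
  lim(x→0) 5/(2x) - 5/tan(2x) = 0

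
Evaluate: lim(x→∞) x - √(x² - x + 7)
This is an ∞-∞ indeterminate form.

Combine fractions or rationalize to convert ∞-∞ to 0/0 form:
  lim(x→∞) x - √(x² - x + 7) = 1/2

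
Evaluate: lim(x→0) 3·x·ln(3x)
This is a 0·∞ indeterminate form.

Rewrite 0·∞ as a quotient (0/0 or ∞/∞ form), then apply L'Hôpital's rule:
  lim(x→0) 3·x·ln(3x) = 0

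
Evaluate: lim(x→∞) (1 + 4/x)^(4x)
This is an exponential indeterminate form.

For exponential indeterminate forms, take the natural log:
  Let L = lim(x→∞) (1 + 4/x)^(4x)
  Then ln(L) = lim(x→∞) [exponent × ln(base)]
  Evaluate using L'Hôpital or standard limits, then exponentiate.
  L = e^(16)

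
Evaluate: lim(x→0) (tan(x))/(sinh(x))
This is a 0/0 indeterminate form.

Apply L'Hôpital's rule: differentiate numerator and denominator separately.
  f(x) = tan(x)   ⇒   f'(x) = tan(x)^2 + 1
  g(x) = sinh(x)   ⇒   g'(x) = cosh(x)
  lim(x→0) f'(x)/g'(x) = lim(x→0) (tan(x)^2 + 1)/(cosh(x))
  = 1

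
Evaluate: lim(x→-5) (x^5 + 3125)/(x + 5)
This is a standard limit.

Factor or rationalize the expression:
  lim(x→-5) (x^5 + 3125)/(x + 5) = 3125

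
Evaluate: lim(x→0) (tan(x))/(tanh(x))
This is a 0/0 indeterminate form.

Apply L'Hôpital's rule: differentiate numerator and denominator separately.
  f(x) = tan(x)   ⇒   f'(x) = tan(x)^2 + 1
  g(x) = tanh(x)   ⇒   g'(x) = 1 - tanh(x)^2
  lim(x→0) f'(x)/g'(x) = lim(x→0) (tan(x)^2 + 1)/(1 - tanh(x)^2)
  = 1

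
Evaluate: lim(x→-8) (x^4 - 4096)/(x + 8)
This is a standard limit.

Factor or rationalize the expression:
  lim(x→-8) (x^4 - 4096)/(x + 8) = -2048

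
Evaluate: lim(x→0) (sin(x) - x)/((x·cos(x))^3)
This is a 0/0 indeterminate form.

Apply L'Hôpital's rule: differentiate numerator and denominator separately.
  f(x) = -x + sin(x)   ⇒   f'(x) = cos(x) - 1
  g(x) = x^3·cos(x)^3   ⇒   g'(x) = -3·x^3·sin(x)·cos(x)^2 + 3·x^2·cos(x)^3
  lim(x→0) f'(x)/g'(x) = lim(x→0) (cos(x) - 1)/(-3·x^3·sin(x)·cos(x)^2 + 3·x^2·cos(x)^3)
  = -1/6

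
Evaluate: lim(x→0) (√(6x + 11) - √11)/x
This is a standard limit.

Factor or rationalize the expression:
  lim(x→0) (√(6x + 11) - √11)/x = 3·sqrt(11)/11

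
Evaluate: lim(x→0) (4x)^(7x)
This is an exponential indeterminate form.

For exponential indeterminate forms, take the natural log:
  Let L = lim(x→0) (4x)^(7x)
  Then ln(L) = lim(x→0) [exponent × ln(base)]
  Evaluate using L'Hôpital or standard limits, then exponentiate.
  L = 1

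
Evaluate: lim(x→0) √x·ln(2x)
This is a 0·∞ indeterminate form.

Rewrite 0·∞ as a quotient (0/0 or ∞/∞ form), then apply L'Hôpital's rule:
  lim(x→0) √x·ln(2x) = 0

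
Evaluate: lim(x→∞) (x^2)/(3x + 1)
This is an ∞/∞ indeterminate form.

Apply L'Hôpital's rule: differentiate numerator and denominator separately.
  f(x) = x^2   ⇒   f'(x) = 2·x
  g(x) = 3·x + 1   ⇒   g'(x) = 3
  lim(x→∞) f'(x)/g'(x) = lim(x→∞) (2·x)/(3)
  = ∞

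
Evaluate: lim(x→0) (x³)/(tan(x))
This is a 0/0 indeterminate form.

Apply L'Hôpital's rule: differentiate numerator and denominator separately.
  f(x) = x^3   ⇒   f'(x) = 3·x^2
  g(x) = tan(x)   ⇒   g'(x) = tan(x)^2 + 1
  lim(x→0) f'(x)/g'(x) = lim(x→0) (3·x^2)/(tan(x)^2 + 1)
  = 0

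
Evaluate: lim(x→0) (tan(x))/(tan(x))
This is a 0/0 indeterminate form.

Apply L'Hôpital's rule: differentiate numerator and denominator separately.
  f(x) = tan(x)   ⇒   f'(x) = tan(x)^2 + 1
  g(x) = tan(x)   ⇒   g'(x) = tan(x)^2 + 1
  lim(x→0) f'(x)/g'(x) = lim(x→0) (tan(x)^2 + 1)/(tan(x)^2 + 1)
  = 1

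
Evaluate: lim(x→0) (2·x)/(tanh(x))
This is a 0/0 indeterminate form.

Apply L'Hôpital's rule: differentiate numerator and denominator separately.
  f(x) = 2·x   ⇒   f'(x) = 2
  g(x) = tanh(x)   ⇒   g'(x) = 1 - tanh(x)^2
  lim(x→0) f'(x)/g'(x) = lim(x→0) (2)/(1 - tanh(x)^2)
  = 2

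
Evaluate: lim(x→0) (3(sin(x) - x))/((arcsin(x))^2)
This is a 0/0 indeterminate form.

Apply L'Hôpital's rule: differentiate numerator and denominator separately.
  f(x) = -3·x + 3·sin(x)   ⇒   f'(x) = 3·cos(x) - 3
  g(x) = asin(x)^2   ⇒   g'(x) = 2·asin(x)/sqrt(1 - x^2)
  lim(x→0) f'(x)/g'(x) = lim(x→0) (3·cos(x) - 3)/(2·asin(x)/sqrt(1 - x^2))
  = 0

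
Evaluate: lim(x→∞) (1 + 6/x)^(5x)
This is an exponential indeterminate form.

For exponential indeterminate forms, take the natural log:
  Let L = lim(x→∞) (1 + 6/x)^(5x)
  Then ln(L) = lim(x→∞) [exponent × ln(base)]
  Evaluate using L'Hôpital or standard limits, then exponentiate.
  L = e^(30)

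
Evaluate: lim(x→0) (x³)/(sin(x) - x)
This is a 0/0 indeterminate form.

Apply L'Hôpital's rule: differentiate numerator and denominator separately.
  f(x) = x^3   ⇒   f'(x) = 3·x^2
  g(x) = -x + sin(x)   ⇒   g'(x) = cos(x) - 1
  lim(x→0) f'(x)/g'(x) = lim(x→0) (3·x^2)/(cos(x) - 1)
  = -6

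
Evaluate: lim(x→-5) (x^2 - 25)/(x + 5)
This is a standard limit.

Factor or rationalize the expression:
  lim(x→-5) (x^2 - 25)/(x + 5) = -10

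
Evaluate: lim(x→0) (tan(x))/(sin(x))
This is a 0/0 indeterminate form.

Apply L'Hôpital's rule: differentiate numerator and denominator separately.
  f(x) = tan(x)   ⇒   f'(x) = tan(x)^2 + 1
  g(x) = sin(x)   ⇒   g'(x) = cos(x)
  lim(x→0) f'(x)/g'(x) = lim(x→0) (tan(x)^2 + 1)/(cos(x))
  = 1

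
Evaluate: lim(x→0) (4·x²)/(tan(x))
This is a 0/0 indeterminate form.

Apply L'Hôpital's rule: differentiate numerator and denominator separately.
  f(x) = 4·x^2   ⇒   f'(x) = 8·x
  g(x) = tan(x)   ⇒   g'(x) = tan(x)^2 + 1
  lim(x→0) f'(x)/g'(x) = lim(x→0) (8·x)/(tan(x)^2 + 1)
  = 0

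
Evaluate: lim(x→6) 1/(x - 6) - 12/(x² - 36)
This is an ∞-∞ indeterminate form.

Combine fractions or rationalize to convert ∞-∞ to 0/0 form:
  lim(x→6) 1/(x - 6) - 12/(x² - 36) = 1/12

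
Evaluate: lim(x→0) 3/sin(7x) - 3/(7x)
This is an ∞-∞ indeterminate form.

Combine fractions or rationalize to convert ∞-∞ to 0/0 form:
  lim(x→0) 3/sin(7x) - 3/(7x) = 0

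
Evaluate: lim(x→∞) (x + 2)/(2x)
This is an ∞/∞ indeterminate form.

Apply L'Hôpital's rule: differentiate numerator and denominator separately.
  f(x) = x + 2   ⇒   f'(x) = 1
  g(x) = 2·x   ⇒   g'(x) = 2
  lim(x→∞) f'(x)/g'(x) = lim(x→∞) (1)/(2)
  = 1/2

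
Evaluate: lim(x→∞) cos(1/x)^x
This is an exponential indeterminate form.

For exponential indeterminate forms, take the natural log:
  Let L = lim(x→∞) cos(1/x)^x
  Then ln(L) = lim(x→∞) [exponent × ln(base)]
  Evaluate using L'Hôpital or standard limits, then exponentiate.
  L = 1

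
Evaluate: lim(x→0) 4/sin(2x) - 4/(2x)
This is an ∞-∞ indeterminate form.

Combine fractions or rationalize to convert ∞-∞ to 0/0 form:
  lim(x→0) 4/sin(2x) - 4/(2x) = 0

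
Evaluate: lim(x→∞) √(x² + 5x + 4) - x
This is an ∞-∞ indeterminate form.

Combine fractions or rationalize to convert ∞-∞ to 0/0 form:
  lim(x→∞) √(x² + 5x + 4) - x = 5/2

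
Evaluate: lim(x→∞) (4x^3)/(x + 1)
This is an ∞/∞ indeterminate form.

Apply L'Hôpital's rule: differentiate numerator and denominator separately.
  f(x) = 4·x^3   ⇒   f'(x) = 12·x^2
  g(x) = x + 1   ⇒   g'(x) = 1
  lim(x→∞) f'(x)/g'(x) = lim(x→∞) (12·x^2)/(1)
  = ∞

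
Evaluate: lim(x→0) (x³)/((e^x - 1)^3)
This is a 0/0 indeterminate form.

Apply L'Hôpital's rule: differentiate numerator and denominator separately.
  f(x) = x^3   ⇒   f'(x) = 3·x^2
  g(x) = (e^(x) - 1)^3   ⇒   g'(x) = 3·(e^(x) - 1)^2·e^(x)
  lim(x→0) f'(x)/g'(x) = lim(x→0) (3·x^2)/(3·(e^(x) - 1)^2·e^(x))
  = 1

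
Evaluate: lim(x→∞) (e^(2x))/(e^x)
This is an ∞/∞ indeterminate form.

Apply L'Hôpital's rule: differentiate numerator and denominator separately.
  f(x) = e^(2·x)   ⇒   f'(x) = 2·e^(2·x)
  g(x) = e^(x)   ⇒   g'(x) = e^(x)
  lim(x→∞) f'(x)/g'(x) = lim(x→∞) (2·e^(2·x))/(e^(x))
  = ∞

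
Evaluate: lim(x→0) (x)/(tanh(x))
This is a 0/0 indeterminate form.

Apply L'Hôpital's rule: differentiate numerator and denominator separately.
  f(x) = x   ⇒   f'(x) = 1
  g(x) = tanh(x)   ⇒   g'(x) = 1 - tanh(x)^2
  lim(x→0) f'(x)/g'(x) = lim(x→0) (1)/(1 - tanh(x)^2)
  = 1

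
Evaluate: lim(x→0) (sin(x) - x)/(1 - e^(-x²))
This is a 0/0 indeterminate form.

Apply L'Hôpital's rule: differentiate numerator and denominator separately.
  f(x) = -x + sin(x)   ⇒   f'(x) = cos(x) - 1
  g(x) = 1 - e^(-x^2)   ⇒   g'(x) = 2·x·e^(-x^2)
  lim(x→0) f'(x)/g'(x) = lim(x→0) (cos(x) - 1)/(2·x·e^(-x^2))
  = 0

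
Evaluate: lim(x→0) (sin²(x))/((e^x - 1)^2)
This is a 0/0 indeterminate form.

Apply L'Hôpital's rule: differentiate numerator and denominator separately.
  f(x) = sin(x)^2   ⇒   f'(x) = 2·sin(x)·cos(x)
  g(x) = (e^(x) - 1)^2   ⇒   g'(x) = 2·(e^(x) - 1)·e^(x)
  lim(x→0) f'(x)/g'(x) = lim(x→0) (2·sin(x)·cos(x))/(2·(e^(x) - 1)·e^(x))
  = 1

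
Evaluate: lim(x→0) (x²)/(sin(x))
This is a 0/0 indeterminate form.

Apply L'Hôpital's rule: differentiate numerator and denominator separately.
  f(x) = x^2   ⇒   f'(x) = 2·x
  g(x) = sin(x)   ⇒   g'(x) = cos(x)
  lim(x→0) f'(x)/g'(x) = lim(x→0) (2·x)/(cos(x))
  = 0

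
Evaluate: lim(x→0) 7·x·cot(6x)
This is a 0·∞ indeterminate form.

Rewrite 0·∞ as a quotient (0/0 or ∞/∞ form), then apply L'Hôpital's rule:
  lim(x→0) 7·x·cot(6x) = 7/6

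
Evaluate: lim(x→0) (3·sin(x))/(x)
This is a 0/0 indeterminate form.

Apply L'Hôpital's rule: differentiate numerator and denominator separately.
  f(x) = 3·sin(x)   ⇒   f'(x) = 3·cos(x)
  g(x) = x   ⇒   g'(x) = 1
  lim(x→0) f'(x)/g'(x) = lim(x→0) (3·cos(x))/(1)
  = 3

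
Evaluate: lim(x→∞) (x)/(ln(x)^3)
This is an ∞/∞ indeterminate form.

Apply L'Hôpital's rule: differentiate numerator and denominator separately.
  f(x) = x   ⇒   f'(x) = 1
  g(x) = ln(x)^3   ⇒   g'(x) = 3·ln(x)^2/x
  lim(x→∞) f'(x)/g'(x) = lim(x→∞) (1)/(3·ln(x)^2/x)
  = ∞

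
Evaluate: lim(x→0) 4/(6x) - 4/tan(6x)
This is an ∞-∞ indeterminate form.

Combine fractions or rationalize to convert ∞-∞ to 0/0 form:
  lim(x→0) 4/(6x) - 4/tan(6x) = 0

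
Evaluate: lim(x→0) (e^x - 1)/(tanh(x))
This is a 0/0 indeterminate form.

Apply L'Hôpital's rule: differentiate numerator and denominator separately.
  f(x) = e^(x) - 1   ⇒   f'(x) = e^(x)
  g(x) = tanh(x)   ⇒   g'(x) = 1 - tanh(x)^2
  lim(x→0) f'(x)/g'(x) = lim(x→0) (e^(x))/(1 - tanh(x)^2)
  = 1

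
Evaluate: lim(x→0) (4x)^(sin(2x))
This is an exponential indeterminate form.

For exponential indeterminate forms, take the natural log:
  Let L = lim(x→0) (4x)^(sin(2x))
  Then ln(L) = lim(x→0) [exponent × ln(base)]
  Evaluate using L'Hôpital or standard limits, then exponentiate.
  L = 1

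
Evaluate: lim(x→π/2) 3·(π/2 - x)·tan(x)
This is a 0·∞ indeterminate form.

Rewrite 0·∞ as a quotient (0/0 or ∞/∞ form), then apply L'Hôpital's rule:
  lim(x→π/2) 3·(π/2 - x)·tan(x) = 3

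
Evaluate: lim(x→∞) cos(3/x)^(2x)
This is an exponential indeterminate form.

For exponential indeterminate forms, take the natural log:
  Let L = lim(x→∞) cos(3/x)^(2x)
  Then ln(L) = lim(x→∞) [exponent × ln(base)]
  Evaluate using L'Hôpital or standard limits, then exponentiate.
  L = 1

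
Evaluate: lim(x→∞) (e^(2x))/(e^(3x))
This is an ∞/∞ indeterminate form.

Apply L'Hôpital's rule: differentiate numerator and denominator separately.
  f(x) = e^(2·x)   ⇒   f'(x) = 2·e^(2·x)
  g(x) = e^(3·x)   ⇒   g'(x) = 3·e^(3·x)
  lim(x→∞) f'(x)/g'(x) = lim(x→∞) (2·e^(2·x))/(3·e^(3·x))
  = 0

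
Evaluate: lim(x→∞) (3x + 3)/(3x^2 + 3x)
This is an ∞/∞ indeterminate form.

Apply L'Hôpital's rule: differentiate numerator and denominator separately.
  f(x) = 3·x + 3   ⇒   f'(x) = 3
  g(x) = 3·x^2 + 3·x   ⇒   g'(x) = 6·x + 3
  lim(x→∞) f'(x)/g'(x) = lim(x→∞) (3)/(6·x + 3)
  = 0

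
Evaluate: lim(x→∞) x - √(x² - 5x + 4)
This is an ∞-∞ indeterminate form.

Combine fractions or rationalize to convert ∞-∞ to 0/0 form:
  lim(x→∞) x - √(x² - 5x + 4) = 5/2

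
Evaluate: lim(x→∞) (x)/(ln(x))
This is an ∞/∞ indeterminate form.

Apply L'Hôpital's rule: differentiate numerator and denominator separately.
  f(x) = x   ⇒   f'(x) = 1
  g(x) = ln(x)   ⇒   g'(x) = 1/x
  lim(x→∞) f'(x)/g'(x) = lim(x→∞) (1)/(1/x)
  = ∞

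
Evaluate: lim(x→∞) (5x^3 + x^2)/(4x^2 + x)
This is an ∞/∞ indeterminate form.

Apply L'Hôpital's rule: differentiate numerator and denominator separately.
  f(x) = 5·x^3 + x^2   ⇒   f'(x) = 15·x^2 + 2·x
  g(x) = 4·x^2 + x   ⇒   g'(x) = 8·x + 1
  lim(x→∞) f'(x)/g'(x) = lim(x→∞) (15·x^2 + 2·x)/(8·x + 1)
  = ∞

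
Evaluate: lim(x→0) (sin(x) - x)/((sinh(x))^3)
This is a 0/0 indeterminate form.

Apply L'Hôpital's rule: differentiate numerator and denominator separately.
  f(x) = -x + sin(x)   ⇒   f'(x) = cos(x) - 1
  g(x) = sinh(x)^3   ⇒   g'(x) = 3·sinh(x)^2·cosh(x)
  lim(x→0) f'(x)/g'(x) = lim(x→0) (cos(x) - 1)/(3·sinh(x)^2·cosh(x))
  = -1/6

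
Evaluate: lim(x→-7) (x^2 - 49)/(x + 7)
This is a standard limit.

Factor or rationalize the expression:
  lim(x→-7) (x^2 - 49)/(x + 7) = -14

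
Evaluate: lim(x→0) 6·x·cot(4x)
This is a 0·∞ indeterminate form.

Rewrite 0·∞ as a quotient (0/0 or ∞/∞ form), then apply L'Hôpital's rule:
  lim(x→0) 6·x·cot(4x) = 3/2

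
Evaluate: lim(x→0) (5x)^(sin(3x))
This is an exponential indeterminate form.

For exponential indeterminate forms, take the natural log:
  Let L = lim(x→0) (5x)^(sin(3x))
  Then ln(L) = lim(x→0) [exponent × ln(base)]
  Evaluate using L'Hôpital or standard limits, then exponentiate.
  L = 1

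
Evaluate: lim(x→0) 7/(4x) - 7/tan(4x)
This is an ∞-∞ indeterminate form.

Combine fractions or rationalize to convert ∞-∞ to 0/0 form:
  lim(x→0) 7/(4x) - 7/tan(4x) = 0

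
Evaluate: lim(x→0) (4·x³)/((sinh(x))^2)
This is a 0/0 indeterminate form.

Apply L'Hôpital's rule: differentiate numerator and denominator separately.
  f(x) = 4·x^3   ⇒   f'(x) = 12·x^2
  g(x) = sinh(x)^2   ⇒   g'(x) = 2·sinh(x)·cosh(x)
  lim(x→0) f'(x)/g'(x) = lim(x→0) (12·x^2)/(2·sinh(x)·cosh(x))
  = 0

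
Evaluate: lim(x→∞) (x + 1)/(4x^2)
This is an ∞/∞ indeterminate form.

Apply L'Hôpital's rule: differentiate numerator and denominator separately.
  f(x) = x + 1   ⇒   f'(x) = 1
  g(x) = 4·x^2   ⇒   g'(x) = 8·x
  lim(x→∞) f'(x)/g'(x) = lim(x→∞) (1)/(8·x)
  = 0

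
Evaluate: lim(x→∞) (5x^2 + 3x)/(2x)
This is an ∞/∞ indeterminate form.

Apply L'Hôpital's rule: differentiate numerator and denominator separately.
  f(x) = 5·x^2 + 3·x   ⇒   f'(x) = 10·x + 3
  g(x) = 2·x   ⇒   g'(x) = 2
  lim(x→∞) f'(x)/g'(x) = lim(x→∞) (10·x + 3)/(2)
  = ∞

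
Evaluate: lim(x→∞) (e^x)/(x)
This is an ∞/∞ indeterminate form.

Apply L'Hôpital's rule: differentiate numerator and denominator separately.
  f(x) = e^(x)   ⇒   f'(x) = e^(x)
  g(x) = x   ⇒   g'(x) = 1
  lim(x→∞) f'(x)/g'(x) = lim(x→∞) (e^(x))/(1)
  = ∞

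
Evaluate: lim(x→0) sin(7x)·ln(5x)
This is a 0·∞ indeterminate form.

Rewrite 0·∞ as a quotient (0/0 or ∞/∞ form), then apply L'Hôpital's rule:
  lim(x→0) sin(7x)·ln(5x) = 0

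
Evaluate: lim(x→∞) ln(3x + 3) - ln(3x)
This is an ∞-∞ indeterminate form.

Combine fractions or rationalize to convert ∞-∞ to 0/0 form:
  lim(x→∞) ln(3x + 3) - ln(3x) = 0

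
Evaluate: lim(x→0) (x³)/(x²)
This is a 0/0 indeterminate form.

Apply L'Hôpital's rule: differentiate numerator and denominator separately.
  f(x) = x^3   ⇒   f'(x) = 3·x^2
  g(x) = x^2   ⇒   g'(x) = 2·x
  lim(x→0) f'(x)/g'(x) = lim(x→0) (3·x^2)/(2·x)
  = 0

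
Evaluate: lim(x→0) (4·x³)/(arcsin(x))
This is a 0/0 indeterminate form.

Apply L'Hôpital's rule: differentiate numerator and denominator separately.
  f(x) = 4·x^3   ⇒   f'(x) = 12·x^2
  g(x) = asin(x)   ⇒   g'(x) = 1/sqrt(1 - x^2)
  lim(x→0) f'(x)/g'(x) = lim(x→0) (12·x^2)/(1/sqrt(1 - x^2))
  = 0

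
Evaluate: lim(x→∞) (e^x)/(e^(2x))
This is an ∞/∞ indeterminate form.

Apply L'Hôpital's rule: differentiate numerator and denominator separately.
  f(x) = e^(x)   ⇒   f'(x) = e^(x)
  g(x) = e^(2·x)   ⇒   g'(x) = 2·e^(2·x)
  lim(x→∞) f'(x)/g'(x) = lim(x→∞) (e^(x))/(2·e^(2·x))
  = 0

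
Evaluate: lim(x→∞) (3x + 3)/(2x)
This is an ∞/∞ indeterminate form.

Apply L'Hôpital's rule: differentiate numerator and denominator separately.
  f(x) = 3·x + 3   ⇒   f'(x) = 3
  g(x) = 2·x   ⇒   g'(x) = 2
  lim(x→∞) f'(x)/g'(x) = lim(x→∞) (3)/(2)
  = 3/2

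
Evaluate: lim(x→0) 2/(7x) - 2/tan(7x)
This is an ∞-∞ indeterminate form.

Combine fractions or rationalize to convert ∞-∞ to 0/0 form:
  lim(x→0) 2/(7x) - 2/tan(7x) = 0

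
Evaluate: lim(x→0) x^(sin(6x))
This is an exponential indeterminate form.

For exponential indeterminate forms, take the natural log:
  Let L = lim(x→0) x^(sin(6x))
  Then ln(L) = lim(x→0) [exponent × ln(base)]
  Evaluate using L'Hôpital or standard limits, then exponentiate.
  L = 1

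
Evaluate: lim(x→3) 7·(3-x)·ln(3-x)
This is a 0·∞ indeterminate form.

Rewrite 0·∞ as a quotient (0/0 or ∞/∞ form), then apply L'Hôpital's rule:
  lim(x→3) 7·(3-x)·ln(3-x) = 0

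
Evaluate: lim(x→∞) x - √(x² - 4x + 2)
This is an ∞-∞ indeterminate form.

Combine fractions or rationalize to convert ∞-∞ to 0/0 form:
  lim(x→∞) x - √(x² - 4x + 2) = 2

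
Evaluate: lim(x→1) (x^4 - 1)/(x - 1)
This is a standard limit.

Factor or rationalize the expression:
  lim(x→1) (x^4 - 1)/(x - 1) = 4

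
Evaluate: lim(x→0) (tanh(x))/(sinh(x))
This is a 0/0 indeterminate form.

Apply L'Hôpital's rule: differentiate numerator and denominator separately.
  f(x) = tanh(x)   ⇒   f'(x) = 1 - tanh(x)^2
  g(x) = sinh(x)   ⇒   g'(x) = cosh(x)
  lim(x→0) f'(x)/g'(x) = lim(x→0) (1 - tanh(x)^2)/(cosh(x))
  = 1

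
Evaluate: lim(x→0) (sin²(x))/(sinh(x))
This is a 0/0 indeterminate form.

Apply L'Hôpital's rule: differentiate numerator and denominator separately.
  f(x) = sin(x)^2   ⇒   f'(x) = 2·sin(x)·cos(x)
  g(x) = sinh(x)   ⇒   g'(x) = cosh(x)
  lim(x→0) f'(x)/g'(x) = lim(x→0) (2·sin(x)·cos(x))/(cosh(x))
  = 0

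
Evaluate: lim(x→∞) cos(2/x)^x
This is an exponential indeterminate form.

For exponential indeterminate forms, take the natural log:
  Let L = lim(x→∞) cos(2/x)^x
  Then ln(L) = lim(x→∞) [exponent × ln(base)]
  Evaluate using L'Hôpital or standard limits, then exponentiate.
  L = 1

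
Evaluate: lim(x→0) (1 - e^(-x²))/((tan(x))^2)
This is a 0/0 indeterminate form.

Apply L'Hôpital's rule: differentiate numerator and denominator separately.
  f(x) = 1 - e^(-x^2)   ⇒   f'(x) = 2·x·e^(-x^2)
  g(x) = tan(x)^2   ⇒   g'(x) = (2·tan(x)^2 + 2)·tan(x)
  lim(x→0) f'(x)/g'(x) = lim(x→0) (2·x·e^(-x^2))/((2·tan(x)^2 + 2)·tan(x))
  = 1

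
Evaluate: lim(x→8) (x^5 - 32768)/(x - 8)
This is a standard limit.

Factor or rationalize the expression:
  lim(x→8) (x^5 - 32768)/(x - 8) = 20480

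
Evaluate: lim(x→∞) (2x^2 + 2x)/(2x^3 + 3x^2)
This is an ∞/∞ indeterminate form.

Apply L'Hôpital's rule: differentiate numerator and denominator separately.
  f(x) = 2·x^2 + 2·x   ⇒   f'(x) = 4·x + 2
  g(x) = 2·x^3 + 3·x^2   ⇒   g'(x) = 6·x^2 + 6·x
  lim(x→∞) f'(x)/g'(x) = lim(x→∞) (4·x + 2)/(6·x^2 + 6·x)
  = 0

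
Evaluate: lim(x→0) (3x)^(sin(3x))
This is an exponential indeterminate form.

For exponential indeterminate forms, take the natural log:
  Let L = lim(x→0) (3x)^(sin(3x))
  Then ln(L) = lim(x→0) [exponent × ln(base)]
  Evaluate using L'Hôpital or standard limits, then exponentiate.
  L = 1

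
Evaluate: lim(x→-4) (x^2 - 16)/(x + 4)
This is a standard limit.

Factor or rationalize the expression:
  lim(x→-4) (x^2 - 16)/(x + 4) = -8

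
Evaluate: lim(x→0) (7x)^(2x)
This is an exponential indeterminate form.

For exponential indeterminate forms, take the natural log:
  Let L = lim(x→0) (7x)^(2x)
  Then ln(L) = lim(x→0) [exponent × ln(base)]
  Evaluate using L'Hôpital or standard limits, then exponentiate.
  L = 1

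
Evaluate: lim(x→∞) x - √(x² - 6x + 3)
This is an ∞-∞ indeterminate form.

Combine fractions or rationalize to convert ∞-∞ to 0/0 form:
  lim(x→∞) x - √(x² - 6x + 3) = 3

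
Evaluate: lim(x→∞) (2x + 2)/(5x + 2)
This is an ∞/∞ indeterminate form.

Apply L'Hôpital's rule: differentiate numerator and denominator separately.
  f(x) = 2·x + 2   ⇒   f'(x) = 2
  g(x) = 5·x + 2   ⇒   g'(x) = 5
  lim(x→∞) f'(x)/g'(x) = lim(x→∞) (2)/(5)
  = 2/5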